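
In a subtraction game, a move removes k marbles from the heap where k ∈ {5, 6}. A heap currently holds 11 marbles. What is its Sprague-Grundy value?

0

Build the Grundy sequence with g(k) = mex{g(k−s) : s ∈ {5, 6}, s ≤ k}:
k:     0  1  2  3  4  5  6  7  8  9 10 11
g(k):  0  0  0  0  0  1  1  1  1  1  2  0
So g(11) = 0.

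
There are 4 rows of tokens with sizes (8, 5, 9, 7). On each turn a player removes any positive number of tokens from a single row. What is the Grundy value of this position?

Compute the nim-sum pairwise:
8 XOR 5 = 13
13 XOR 9 = 4
4 XOR 7 = 3

3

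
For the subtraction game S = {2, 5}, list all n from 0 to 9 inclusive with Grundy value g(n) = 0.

0, 1, 4, 7, 8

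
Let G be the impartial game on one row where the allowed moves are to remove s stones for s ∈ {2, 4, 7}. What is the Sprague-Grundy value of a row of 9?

0

Compute g(0), g(1), … for moves {2, 4, 7}:
g(0) = mex{} = 0
g(1) = mex{} = 0
g(2) = mex{0} = 1
g(3) = mex{0} = 1
g(4) = mex{0,1} = 2
g(5) = mex{0,1} = 2
g(6) = mex{1,2} = 0
g(7) = mex{0,1,2} = 3
g(8) = mex{0,2} = 1
g(9) = mex{1,2,3} = 0
So g(9) = 0.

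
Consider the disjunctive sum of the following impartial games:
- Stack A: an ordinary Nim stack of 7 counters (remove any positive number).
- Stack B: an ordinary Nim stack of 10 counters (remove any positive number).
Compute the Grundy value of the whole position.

13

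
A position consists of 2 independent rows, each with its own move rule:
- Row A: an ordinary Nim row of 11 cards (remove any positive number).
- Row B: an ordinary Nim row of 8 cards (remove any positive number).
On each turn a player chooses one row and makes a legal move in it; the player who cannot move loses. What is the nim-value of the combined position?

3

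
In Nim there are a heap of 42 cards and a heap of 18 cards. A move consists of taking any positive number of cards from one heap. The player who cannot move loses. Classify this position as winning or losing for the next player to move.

Compute the nim-sum pairwise:
42 XOR 18 = 56
The nim-sum is 56 ≠ 0, so this is an N-position: the player to move can win.

Winning position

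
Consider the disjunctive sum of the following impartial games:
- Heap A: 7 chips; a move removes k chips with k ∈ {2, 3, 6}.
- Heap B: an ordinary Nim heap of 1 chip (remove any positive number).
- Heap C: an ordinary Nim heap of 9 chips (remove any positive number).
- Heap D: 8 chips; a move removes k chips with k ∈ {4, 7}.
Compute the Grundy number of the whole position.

Grundy values for heap A (subtraction set {2, 3, 6}):
k:     0  1  2  3  4  5  6  7
g(k):  0  0  1  1  2  0  3  1
So g(7) = 1.
Heap B is a plain Nim heap of size 1, so its Grundy value is 1.
Heap C is a plain Nim heap of size 9, so its Grundy value is 9.
Build the Grundy sequence for heap D with g(k) = mex{g(k−s) : s ∈ {4, 7}, s ≤ k}:
k:     0  1  2  3  4  5  6  7  8
g(k):  0  0  0  0  1  1  1  1  2
So g(8) = 2.
By the Sprague-Grundy theorem, the Grundy value of a sum of independent games is the XOR of the component values.
Combined value = 1 ⊕ 1 ⊕ 9 ⊕ 2 = 11.

11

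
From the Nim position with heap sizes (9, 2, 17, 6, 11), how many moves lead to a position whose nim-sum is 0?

Compute the nim-sum pairwise:
9 ^ 2 = 11
11 ^ 17 = 26
26 ^ 6 = 28
28 ^ 11 = 23
The overall nim-sum is X = 23. A heap of size p has a winning move iff p XOR X < p (reduce it to p XOR X).
  9: 9 XOR 23 = 30 ≥ 9 — no move.
  2: 2 XOR 23 = 21 ≥ 2 — no move.
  17: 17 XOR 23 = 6 < 17 — winning move (to 6).
  6: 6 XOR 23 = 17 ≥ 6 — no move.
  11: 11 XOR 23 = 28 ≥ 11 — no move.
That gives 1 winning move.

1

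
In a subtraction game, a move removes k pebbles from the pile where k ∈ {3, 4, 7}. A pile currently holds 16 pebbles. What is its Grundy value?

2

Build the Grundy sequence with g(k) = mex{g(k−s) : s ∈ {3, 4, 7}, s ≤ k}:
k:     0  1  2  3  4  5  6  7  8  9 10 11 12 13 14 15 16
g(k):  0  0  0  1  1  1  2  2  2  3  0  0  0  1  1  1  2
So g(16) = 2.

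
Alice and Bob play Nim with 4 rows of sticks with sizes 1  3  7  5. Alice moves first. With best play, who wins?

Write each in binary and XOR column by column:
  001  (1)
  011  (3)
  111  (7)
  101  (5)
  ---
  000  (0)
The nim-sum is 0, so this is a P-position: the player to move is in a losing position under optimal play; Alice is about to move from it and so loses — Bob wins.

Bob wins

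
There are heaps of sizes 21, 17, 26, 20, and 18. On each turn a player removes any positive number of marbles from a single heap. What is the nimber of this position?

Write each in binary and XOR column by column:
  10101  (21)
  10001  (17)
  11010  (26)
  10100  (20)
  10010  (18)
  -----
  11000  (24)

24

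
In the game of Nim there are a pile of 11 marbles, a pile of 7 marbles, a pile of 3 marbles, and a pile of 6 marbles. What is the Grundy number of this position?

9

Nim-sum: 11 ^ 7 ^ 3 ^ 6 = 9.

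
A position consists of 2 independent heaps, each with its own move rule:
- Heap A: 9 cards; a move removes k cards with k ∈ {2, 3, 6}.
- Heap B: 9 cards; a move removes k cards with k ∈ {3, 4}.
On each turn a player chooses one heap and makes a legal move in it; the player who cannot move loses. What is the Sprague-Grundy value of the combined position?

Build the Grundy sequence for heap A with g(k) = mex{g(k−s) : s ∈ {2, 3, 6}, s ≤ k}:
k:     0  1  2  3  4  5  6  7  8  9
g(k):  0  0  1  1  2  0  3  1  2  0
So g(9) = 0.
Build the Grundy sequence for heap B with g(k) = mex{g(k−s) : s ∈ {3, 4}, s ≤ k}:
k:     0  1  2  3  4  5  6  7  8  9
g(k):  0  0  0  1  1  1  2  0  0  0
So g(9) = 0.
The value of a disjunctive sum is the nim-sum of the parts.
Combined value = 0 XOR 0 = 0.

0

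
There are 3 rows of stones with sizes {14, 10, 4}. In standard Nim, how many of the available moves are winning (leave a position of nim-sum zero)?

0

Bitwise XOR of the heap sizes:
  1110  (14)
  1010  (10)
  0100  (4)
  ----
  0000  (0)
The nim-sum is already 0, so every move leaves a nonzero nim-sum — there are no winning moves.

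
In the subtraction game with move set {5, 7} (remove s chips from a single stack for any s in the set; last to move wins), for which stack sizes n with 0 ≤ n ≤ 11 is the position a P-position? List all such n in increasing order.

0, 1, 2, 3, 4

Grundy values for subtraction set {5, 7}:
k:     0  1  2  3  4  5  6  7  8  9 10 11
g(k):  0  0  0  0  0  1  1  1  1  1  2  2
The P-positions (g = 0) in 0..11 are 0, 1, 2, 3, 4.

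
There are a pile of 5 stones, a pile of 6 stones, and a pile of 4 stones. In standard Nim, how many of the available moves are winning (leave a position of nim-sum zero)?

3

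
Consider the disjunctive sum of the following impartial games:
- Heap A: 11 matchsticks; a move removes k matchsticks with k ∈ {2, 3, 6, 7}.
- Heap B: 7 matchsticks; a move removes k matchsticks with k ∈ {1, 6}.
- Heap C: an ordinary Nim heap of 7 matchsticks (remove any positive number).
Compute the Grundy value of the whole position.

Build the Grundy sequence for heap A with g(k) = mex{g(k−s) : s ∈ {2, 3, 6, 7}, s ≤ k}:
k:     0  1  2  3  4  5  6  7  8  9 10 11
g(k):  0  0  1  1  2  0  3  1  2  0  0  1
So g(11) = 1.
For heap B, compute g(0), g(1), … with moves {1, 6}:
g(0) = mex{} = 0
g(1) = mex{0} = 1
g(2) = mex{1} = 0
g(3) = mex{0} = 1
g(4) = mex{1} = 0
g(5) = mex{0} = 1
g(6) = mex{0,1} = 2
g(7) = mex{1,2} = 0
So g(7) = 0.
Heap C is a plain Nim heap of size 7, so its Grundy value is 7.
By the Sprague-Grundy theorem, the Grundy value of a sum of independent games is the XOR of the component values.
Combined value = 1 ⊕ 0 ⊕ 7 = 6.

6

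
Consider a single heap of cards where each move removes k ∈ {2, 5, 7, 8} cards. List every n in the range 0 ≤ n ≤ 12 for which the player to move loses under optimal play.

0, 1, 4, 10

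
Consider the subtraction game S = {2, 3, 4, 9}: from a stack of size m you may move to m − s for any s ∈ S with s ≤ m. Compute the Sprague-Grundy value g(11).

Grundy values for subtraction set {2, 3, 4, 9}:
k:     0  1  2  3  4  5  6  7  8  9 10 11
g(k):  0  0  1  1  2  2  0  0  1  1  2  2
So g(11) = 2.

2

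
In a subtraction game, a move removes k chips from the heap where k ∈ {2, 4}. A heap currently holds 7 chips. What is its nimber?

Build the Grundy sequence with g(k) = mex{g(k−s) : s ∈ {2, 4}, s ≤ k}:
k:     0  1  2  3  4  5  6  7
g(k):  0  0  1  1  2  2  0  0
So g(7) = 0.

0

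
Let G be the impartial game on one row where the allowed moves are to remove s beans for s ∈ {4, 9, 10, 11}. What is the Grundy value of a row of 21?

Compute g(0), g(1), … for moves {4, 9, 10, 11}:
k:     0  1  2  3  4  5  6  7  8  9 10 11 12 13 14 15 16 17 18 19 20 21
g(k):  0  0  0  0  1  1  1  1  0  2  2  2  1  3  3  0  0  2  4  1  1  0
So g(21) = 0.

0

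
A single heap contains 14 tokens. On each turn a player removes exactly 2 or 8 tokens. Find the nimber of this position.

Grundy values for subtraction set {2, 8}:
g(0) = mex{} = 0
g(1) = mex{} = 0
g(2) = mex{0} = 1
g(3) = mex{0} = 1
g(4) = mex{1} = 0
g(5) = mex{1} = 0
g(6) = mex{0} = 1
g(7) = mex{0} = 1
g(8) = mex{0,1} = 2
g(9) = mex{0,1} = 2
g(10) = mex{1,2} = 0
g(11) = mex{1,2} = 0
g(12) = mex{0} = 1
g(13) = mex{0} = 1
g(14) = mex{1} = 0
So g(14) = 0.

0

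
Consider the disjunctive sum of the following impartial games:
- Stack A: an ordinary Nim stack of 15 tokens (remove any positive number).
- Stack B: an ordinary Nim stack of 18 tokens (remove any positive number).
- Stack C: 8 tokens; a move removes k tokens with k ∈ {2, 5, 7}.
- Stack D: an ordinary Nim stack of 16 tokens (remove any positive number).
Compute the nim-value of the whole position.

Stack A is a plain Nim stack of size 15, so its Grundy value is 15.
Stack B is a plain Nim stack of size 18, so its Grundy value is 18.
Build the Grundy sequence for stack C with g(k) = mex{g(k−s) : s ∈ {2, 5, 7}, s ≤ k}:
k:     0  1  2  3  4  5  6  7  8
g(k):  0  0  1  1  0  2  1  3  2
So g(8) = 2.
Stack D is a plain Nim stack of size 16, so its Grundy value is 16.
The value of a disjunctive sum is the nim-sum of the parts.
Combined value = 15 XOR 18 XOR 2 XOR 16 = 15.

15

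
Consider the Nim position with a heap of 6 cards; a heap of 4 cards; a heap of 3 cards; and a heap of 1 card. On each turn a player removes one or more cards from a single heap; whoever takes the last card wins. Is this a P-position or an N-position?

Bitwise XOR of the heap sizes:
  110  (6)
  100  (4)
  011  (3)
  001  (1)
  ---
  000  (0)
The nim-sum is 0, so this is a P-position: the player to move is in a losing position under optimal play.

P-position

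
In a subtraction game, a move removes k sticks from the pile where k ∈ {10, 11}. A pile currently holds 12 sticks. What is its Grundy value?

1

Build the Grundy sequence with g(k) = mex{g(k−s) : s ∈ {10, 11}, s ≤ k}:
g(0) = mex{} = 0
g(1) = mex{} = 0
g(2) = mex{} = 0
g(3) = mex{} = 0
g(4) = mex{} = 0
g(5) = mex{} = 0
g(6) = mex{} = 0
g(7) = mex{} = 0
g(8) = mex{} = 0
g(9) = mex{} = 0
g(10) = mex{0} = 1
g(11) = mex{0} = 1
g(12) = mex{0} = 1
So g(12) = 1.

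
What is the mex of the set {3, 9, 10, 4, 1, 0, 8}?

2

The values 0, 1 are all present; 2 is the first non-negative integer missing from the set.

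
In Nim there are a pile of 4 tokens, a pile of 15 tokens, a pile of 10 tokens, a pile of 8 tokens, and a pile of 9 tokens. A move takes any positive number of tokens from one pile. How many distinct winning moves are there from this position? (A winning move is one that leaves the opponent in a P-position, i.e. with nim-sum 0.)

0

Compute the nim-sum pairwise:
4 XOR 15 = 11
11 XOR 10 = 1
1 XOR 8 = 9
9 XOR 9 = 0
The nim-sum is already 0, so every move leaves a nonzero nim-sum — there are no winning moves.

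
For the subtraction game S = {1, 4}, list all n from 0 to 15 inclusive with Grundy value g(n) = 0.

0, 2, 5, 7, 10, 12, 15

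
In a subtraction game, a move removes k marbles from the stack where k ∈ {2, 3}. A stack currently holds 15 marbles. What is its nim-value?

0

Compute g(0), g(1), … for moves {2, 3}:
k:     0  1  2  3  4  5  6  7  8  9 10 11 12 13 14 15
g(k):  0  0  1  1  2  0  0  1  1  2  0  0  1  1  2  0
So g(15) = 0.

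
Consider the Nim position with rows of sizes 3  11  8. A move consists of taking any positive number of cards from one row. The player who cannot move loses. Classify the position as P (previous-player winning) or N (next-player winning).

P-position

Nim-sum: 3 ⊕ 11 ⊕ 8 = 0.
The nim-sum is 0, so this is a P-position: the player to move is in a losing position under optimal play.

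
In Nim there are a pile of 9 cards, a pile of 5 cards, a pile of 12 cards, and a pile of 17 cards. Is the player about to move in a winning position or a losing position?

Winning position

Nim-sum: 9 ⊕ 5 ⊕ 12 ⊕ 17 = 17.
The nim-sum is 17 ≠ 0, so this is an N-position: the player to move can win.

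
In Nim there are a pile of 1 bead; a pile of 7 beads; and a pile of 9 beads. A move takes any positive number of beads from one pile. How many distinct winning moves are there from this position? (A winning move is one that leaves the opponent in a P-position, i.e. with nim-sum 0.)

Nim-sum: 1 ^ 7 ^ 9 = 15.
The overall nim-sum is X = 15. A pile of size p has a winning move iff p XOR X < p (reduce it to p XOR X).
  1: 1 XOR 15 = 14 ≥ 1 — no move.
  7: 7 XOR 15 = 8 ≥ 7 — no move.
  9: 9 XOR 15 = 6 < 9 — winning move (to 6).
That gives 1 winning move.

1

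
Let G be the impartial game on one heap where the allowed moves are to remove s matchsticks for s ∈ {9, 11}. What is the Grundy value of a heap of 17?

Compute g(0), g(1), … for moves {9, 11}:
k:     0  1  2  3  4  5  6  7  8  9 10 11 12 13 14 15 16 17
g(k):  0  0  0  0  0  0  0  0  0  1  1  1  1  1  1  1  1  1
So g(17) = 1.

1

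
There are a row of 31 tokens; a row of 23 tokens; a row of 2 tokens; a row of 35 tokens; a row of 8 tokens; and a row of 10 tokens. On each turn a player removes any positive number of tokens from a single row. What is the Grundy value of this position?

43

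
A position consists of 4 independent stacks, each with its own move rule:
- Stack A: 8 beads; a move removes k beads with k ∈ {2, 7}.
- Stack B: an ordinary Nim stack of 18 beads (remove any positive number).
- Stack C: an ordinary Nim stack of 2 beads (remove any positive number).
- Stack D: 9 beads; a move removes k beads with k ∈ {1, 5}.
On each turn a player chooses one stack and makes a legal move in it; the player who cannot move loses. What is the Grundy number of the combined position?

For stack A, compute g(0), g(1), … with moves {2, 7}:
g(0) = mex{} = 0
g(1) = mex{} = 0
g(2) = mex{0} = 1
g(3) = mex{0} = 1
g(4) = mex{1} = 0
g(5) = mex{1} = 0
g(6) = mex{0} = 1
g(7) = mex{0} = 1
g(8) = mex{0,1} = 2
So g(8) = 2.
Stack B is a plain Nim stack of size 18, so its Grundy value is 18.
Stack C is a plain Nim stack of size 2, so its Grundy value is 2.
For stack D, compute g(0), g(1), … with moves {1, 5}:
g(0) = mex{} = 0
g(1) = mex{0} = 1
g(2) = mex{1} = 0
g(3) = mex{0} = 1
g(4) = mex{1} = 0
g(5) = mex{0} = 1
g(6) = mex{1} = 0
g(7) = mex{0} = 1
g(8) = mex{1} = 0
g(9) = mex{0} = 1
So g(9) = 1.
The value of a disjunctive sum is the nim-sum of the parts.
Combined value = 2 XOR 18 XOR 2 XOR 1 = 19.

19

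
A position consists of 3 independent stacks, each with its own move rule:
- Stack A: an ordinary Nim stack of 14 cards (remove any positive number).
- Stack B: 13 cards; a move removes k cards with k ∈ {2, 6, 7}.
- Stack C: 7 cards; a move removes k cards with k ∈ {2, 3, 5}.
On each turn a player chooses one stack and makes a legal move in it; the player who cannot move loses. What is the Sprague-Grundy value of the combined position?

14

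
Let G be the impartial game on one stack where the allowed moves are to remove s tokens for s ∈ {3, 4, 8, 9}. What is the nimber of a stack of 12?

0

Grundy values for subtraction set {3, 4, 8, 9}:
g(0) = mex{} = 0
g(1) = mex{} = 0
g(2) = mex{} = 0
g(3) = mex{0} = 1
g(4) = mex{0} = 1
g(5) = mex{0} = 1
g(6) = mex{0,1} = 2
g(7) = mex{1} = 0
g(8) = mex{0,1} = 2
g(9) = mex{0,1,2} = 3
g(10) = mex{0,2} = 1
g(11) = mex{0,1,2} = 3
g(12) = mex{1,2,3} = 0
So g(12) = 0.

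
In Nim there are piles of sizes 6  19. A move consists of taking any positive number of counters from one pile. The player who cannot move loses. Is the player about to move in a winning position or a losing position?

Winning position

Compute the nim-sum pairwise:
6 ^ 19 = 21
The nim-sum is 21 ≠ 0, so this is an N-position: the player to move can win.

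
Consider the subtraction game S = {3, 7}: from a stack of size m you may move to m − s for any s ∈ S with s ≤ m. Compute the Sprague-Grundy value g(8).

Build the Grundy sequence with g(k) = mex{g(k−s) : s ∈ {3, 7}, s ≤ k}:
k:     0  1  2  3  4  5  6  7  8
g(k):  0  0  0  1  1  1  0  2  2
So g(8) = 2.

2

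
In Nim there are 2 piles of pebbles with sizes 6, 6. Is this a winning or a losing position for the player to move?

Losing position

Nim-sum: 6 ⊕ 6 = 0.
The nim-sum is 0, so this is a P-position: the player to move is in a losing position under optimal play.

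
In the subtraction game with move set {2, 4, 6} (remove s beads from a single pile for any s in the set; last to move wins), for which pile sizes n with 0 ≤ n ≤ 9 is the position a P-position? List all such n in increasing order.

Build the Grundy sequence with g(k) = mex{g(k−s) : s ∈ {2, 4, 6}, s ≤ k}:
g(0) = mex{} = 0
g(1) = mex{} = 0
g(2) = mex{0} = 1
g(3) = mex{0} = 1
g(4) = mex{0,1} = 2
g(5) = mex{0,1} = 2
g(6) = mex{0,1,2} = 3
g(7) = mex{0,1,2} = 3
g(8) = mex{1,2,3} = 0
g(9) = mex{1,2,3} = 0
The P-positions (g = 0) in 0..9 are 0, 1, 8, 9.

0, 1, 8, 9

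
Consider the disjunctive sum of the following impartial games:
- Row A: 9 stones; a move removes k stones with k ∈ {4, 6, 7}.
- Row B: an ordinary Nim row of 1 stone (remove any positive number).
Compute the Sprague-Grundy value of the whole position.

3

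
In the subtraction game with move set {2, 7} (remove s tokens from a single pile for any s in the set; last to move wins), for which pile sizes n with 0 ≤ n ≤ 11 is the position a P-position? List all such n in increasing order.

0, 1, 4, 5, 9, 10

Build the Grundy sequence with g(k) = mex{g(k−s) : s ∈ {2, 7}, s ≤ k}:
k:     0  1  2  3  4  5  6  7  8  9 10 11
g(k):  0  0  1  1  0  0  1  1  2  0  0  1
The P-positions (g = 0) in 0..11 are 0, 1, 4, 5, 9, 10.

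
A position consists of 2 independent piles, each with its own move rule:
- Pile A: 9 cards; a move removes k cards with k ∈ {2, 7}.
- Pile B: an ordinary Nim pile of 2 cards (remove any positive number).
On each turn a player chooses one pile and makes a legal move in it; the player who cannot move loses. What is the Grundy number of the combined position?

For pile A, compute g(0), g(1), … with moves {2, 7}:
g(0) = mex{} = 0
g(1) = mex{} = 0
g(2) = mex{0} = 1
g(3) = mex{0} = 1
g(4) = mex{1} = 0
g(5) = mex{1} = 0
g(6) = mex{0} = 1
g(7) = mex{0} = 1
g(8) = mex{0,1} = 2
g(9) = mex{1} = 0
So g(9) = 0.
Pile B is a plain Nim pile of size 2, so its Grundy value is 2.
The value of a disjunctive sum is the nim-sum of the parts.
Combined value = 0 ⊕ 2 = 2.

2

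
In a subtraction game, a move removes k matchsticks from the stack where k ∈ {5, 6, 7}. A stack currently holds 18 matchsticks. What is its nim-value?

1

Build the Grundy sequence with g(k) = mex{g(k−s) : s ∈ {5, 6, 7}, s ≤ k}:
k:     0  1  2  3  4  5  6  7  8  9 10 11 12 13 14 15 16 17 18
g(k):  0  0  0  0  0  1  1  1  1  1  2  2  0  0  0  0  0  1  1
So g(18) = 1.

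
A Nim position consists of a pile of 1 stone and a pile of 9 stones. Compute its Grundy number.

Compute the nim-sum pairwise:
1 ⊕ 9 = 8

8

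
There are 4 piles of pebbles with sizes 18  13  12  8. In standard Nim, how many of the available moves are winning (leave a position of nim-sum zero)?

Compute the nim-sum pairwise:
18 XOR 13 = 31
31 XOR 12 = 19
19 XOR 8 = 27
The overall nim-sum is X = 27. A pile of size p has a winning move iff p XOR X < p (reduce it to p XOR X).
  18: 18 XOR 27 = 9 < 18 — winning move (to 9).
  13: 13 XOR 27 = 22 ≥ 13 — no move.
  12: 12 XOR 27 = 23 ≥ 12 — no move.
  8: 8 XOR 27 = 19 ≥ 8 — no move.
That gives 1 winning move.

1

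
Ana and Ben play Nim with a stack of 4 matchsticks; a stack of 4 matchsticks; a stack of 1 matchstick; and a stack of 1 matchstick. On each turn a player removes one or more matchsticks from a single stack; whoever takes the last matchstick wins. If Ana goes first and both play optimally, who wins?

Write each in binary and XOR column by column:
  100  (4)
  100  (4)
  001  (1)
  001  (1)
  ---
  000  (0)
The nim-sum is 0, so this is a P-position: the player to move is in a losing position under optimal play; Ana is about to move from it and so loses — Ben wins.

Ben wins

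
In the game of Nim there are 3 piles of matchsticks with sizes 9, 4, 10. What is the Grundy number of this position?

7

Nim-sum: 9 ^ 4 ^ 10 = 7.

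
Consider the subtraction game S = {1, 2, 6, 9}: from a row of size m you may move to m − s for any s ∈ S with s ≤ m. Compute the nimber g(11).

Build the Grundy sequence with g(k) = mex{g(k−s) : s ∈ {1, 2, 6, 9}, s ≤ k}:
g(0) = mex{} = 0
g(1) = mex{0} = 1
g(2) = mex{0,1} = 2
g(3) = mex{1,2} = 0
g(4) = mex{0,2} = 1
g(5) = mex{0,1} = 2
g(6) = mex{0,1,2} = 3
g(7) = mex{1,2,3} = 0
g(8) = mex{0,2,3} = 1
g(9) = mex{0,1} = 2
g(10) = mex{1,2} = 0
g(11) = mex{0,2} = 1
So g(11) = 1.

1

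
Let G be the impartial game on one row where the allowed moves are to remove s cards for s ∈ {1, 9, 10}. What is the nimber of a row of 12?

2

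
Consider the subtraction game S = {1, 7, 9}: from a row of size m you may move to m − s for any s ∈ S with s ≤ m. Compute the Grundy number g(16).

0

Compute g(0), g(1), … for moves {1, 7, 9}:
k:     0  1  2  3  4  5  6  7  8  9 10 11 12 13 14 15 16
g(k):  0  1  0  1  0  1  0  1  0  1  0  1  0  1  0  1  0
So g(16) = 0.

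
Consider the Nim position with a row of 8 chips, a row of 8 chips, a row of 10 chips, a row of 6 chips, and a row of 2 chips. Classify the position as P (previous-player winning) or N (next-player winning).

N-position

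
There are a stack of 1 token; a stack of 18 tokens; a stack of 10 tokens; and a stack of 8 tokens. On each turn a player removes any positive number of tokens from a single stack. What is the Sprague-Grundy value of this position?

17

Write each in binary and XOR column by column:
  00001  (1)
  10010  (18)
  01010  (10)
  01000  (8)
  -----
  10001  (17)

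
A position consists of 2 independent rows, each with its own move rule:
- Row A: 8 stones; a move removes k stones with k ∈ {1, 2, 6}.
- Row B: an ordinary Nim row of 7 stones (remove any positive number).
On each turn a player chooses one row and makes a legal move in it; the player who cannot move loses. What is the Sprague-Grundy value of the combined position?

Build the Grundy sequence for row A with g(k) = mex{g(k−s) : s ∈ {1, 2, 6}, s ≤ k}:
g(0) = mex{} = 0
g(1) = mex{0} = 1
g(2) = mex{0,1} = 2
g(3) = mex{1,2} = 0
g(4) = mex{0,2} = 1
g(5) = mex{0,1} = 2
g(6) = mex{0,1,2} = 3
g(7) = mex{1,2,3} = 0
g(8) = mex{0,2,3} = 1
So g(8) = 1.
Row B is a plain Nim row of size 7, so its Grundy value is 7.
By the Sprague-Grundy theorem, the Grundy value of a sum of independent games is the XOR of the component values.
Combined value = 1 XOR 7 = 6.

6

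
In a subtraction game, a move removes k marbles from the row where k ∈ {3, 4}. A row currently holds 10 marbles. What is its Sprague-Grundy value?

1

Build the Grundy sequence with g(k) = mex{g(k−s) : s ∈ {3, 4}, s ≤ k}:
g(0) = mex{} = 0
g(1) = mex{} = 0
g(2) = mex{} = 0
g(3) = mex{0} = 1
g(4) = mex{0} = 1
g(5) = mex{0} = 1
g(6) = mex{0,1} = 2
g(7) = mex{1} = 0
g(8) = mex{1} = 0
g(9) = mex{1,2} = 0
g(10) = mex{0,2} = 1
So g(10) = 1.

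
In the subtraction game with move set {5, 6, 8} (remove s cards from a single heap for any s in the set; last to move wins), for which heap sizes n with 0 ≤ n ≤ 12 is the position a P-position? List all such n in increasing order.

0, 1, 2, 3, 4

Build the Grundy sequence with g(k) = mex{g(k−s) : s ∈ {5, 6, 8}, s ≤ k}:
k:     0  1  2  3  4  5  6  7  8  9 10 11 12
g(k):  0  0  0  0  0  1  1  1  1  1  2  2  2
The P-positions (g = 0) in 0..12 are 0, 1, 2, 3, 4.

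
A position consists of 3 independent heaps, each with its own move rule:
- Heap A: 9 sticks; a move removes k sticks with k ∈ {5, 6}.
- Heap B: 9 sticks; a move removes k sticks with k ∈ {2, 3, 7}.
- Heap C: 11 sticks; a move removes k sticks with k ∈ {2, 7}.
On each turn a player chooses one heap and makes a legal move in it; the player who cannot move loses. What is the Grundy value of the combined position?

2

Grundy values for heap A (subtraction set {5, 6}):
k:     0  1  2  3  4  5  6  7  8  9
g(k):  0  0  0  0  0  1  1  1  1  1
So g(9) = 1.
For heap B, compute g(0), g(1), … with moves {2, 3, 7}:
k:     0  1  2  3  4  5  6  7  8  9
g(k):  0  0  1  1  2  0  0  1  1  2
So g(9) = 2.
For heap C, compute g(0), g(1), … with moves {2, 7}:
g(0) = mex{} = 0
g(1) = mex{} = 0
g(2) = mex{0} = 1
g(3) = mex{0} = 1
g(4) = mex{1} = 0
g(5) = mex{1} = 0
g(6) = mex{0} = 1
g(7) = mex{0} = 1
g(8) = mex{0,1} = 2
g(9) = mex{1} = 0
g(10) = mex{1,2} = 0
g(11) = mex{0} = 1
So g(11) = 1.
The value of a disjunctive sum is the nim-sum of the parts.
Combined value = 1 XOR 2 XOR 1 = 2.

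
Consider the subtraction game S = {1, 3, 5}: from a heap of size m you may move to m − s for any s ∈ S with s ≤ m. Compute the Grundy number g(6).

0

Grundy values for subtraction set {1, 3, 5}:
k:     0  1  2  3  4  5  6
g(k):  0  1  0  1  0  1  0
So g(6) = 0.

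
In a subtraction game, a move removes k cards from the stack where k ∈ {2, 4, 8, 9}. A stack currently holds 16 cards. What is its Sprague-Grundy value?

2

Compute g(0), g(1), … for moves {2, 4, 8, 9}:
k:     0  1  2  3  4  5  6  7  8  9 10 11 12 13 14 15 16
g(k):  0  0  1  1  2  2  0  0  1  1  2  2  0  0  1  1  2
So g(16) = 2.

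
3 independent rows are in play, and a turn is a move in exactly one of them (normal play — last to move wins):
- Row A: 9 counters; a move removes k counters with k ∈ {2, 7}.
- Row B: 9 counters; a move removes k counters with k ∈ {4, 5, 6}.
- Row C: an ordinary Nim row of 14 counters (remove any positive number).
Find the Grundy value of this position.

12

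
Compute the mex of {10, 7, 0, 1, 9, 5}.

2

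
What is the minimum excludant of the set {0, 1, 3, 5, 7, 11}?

The values 0, 1 are all present; 2 is the first non-negative integer missing from the set.

2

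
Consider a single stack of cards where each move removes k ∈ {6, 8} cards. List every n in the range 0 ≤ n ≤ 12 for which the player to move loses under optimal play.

0, 1, 2, 3, 4, 5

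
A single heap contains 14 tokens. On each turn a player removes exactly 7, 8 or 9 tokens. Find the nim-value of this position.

Build the Grundy sequence with g(k) = mex{g(k−s) : s ∈ {7, 8, 9}, s ≤ k}:
k:     0  1  2  3  4  5  6  7  8  9 10 11 12 13 14
g(k):  0  0  0  0  0  0  0  1  1  1  1  1  1  1  2
So g(14) = 2.

2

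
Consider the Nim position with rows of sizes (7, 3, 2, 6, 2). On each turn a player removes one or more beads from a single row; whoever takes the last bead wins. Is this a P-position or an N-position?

In binary:
  111  (7)
  011  (3)
  010  (2)
  110  (6)
  010  (2)
  ---
  010  (2)
The nim-sum is 2 ≠ 0, so this is an N-position: the player to move can win.

N-position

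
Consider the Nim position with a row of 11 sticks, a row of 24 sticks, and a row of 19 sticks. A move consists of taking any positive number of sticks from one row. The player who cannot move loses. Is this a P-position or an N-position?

Compute the nim-sum pairwise:
11 ⊕ 24 = 19
19 ⊕ 19 = 0
The nim-sum is 0, so this is a P-position: the player to move is in a losing position under optimal play.

P-position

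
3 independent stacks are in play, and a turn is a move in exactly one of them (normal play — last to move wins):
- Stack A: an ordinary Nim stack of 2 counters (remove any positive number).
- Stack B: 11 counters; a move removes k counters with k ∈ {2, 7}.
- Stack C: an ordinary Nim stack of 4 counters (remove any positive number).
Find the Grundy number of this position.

7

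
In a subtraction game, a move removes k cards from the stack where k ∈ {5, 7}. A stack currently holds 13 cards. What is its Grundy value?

0

Compute g(0), g(1), … for moves {5, 7}:
k:     0  1  2  3  4  5  6  7  8  9 10 11 12 13
g(k):  0  0  0  0  0  1  1  1  1  1  2  2  0  0
So g(13) = 0.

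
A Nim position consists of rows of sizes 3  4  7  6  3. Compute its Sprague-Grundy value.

5

Write each in binary and XOR column by column:
  011  (3)
  100  (4)
  111  (7)
  110  (6)
  011  (3)
  ---
  101  (5)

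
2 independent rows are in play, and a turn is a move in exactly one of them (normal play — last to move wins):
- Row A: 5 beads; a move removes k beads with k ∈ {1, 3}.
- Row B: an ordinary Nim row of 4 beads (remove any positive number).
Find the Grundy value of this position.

Grundy values for row A (subtraction set {1, 3}):
g(0) = mex{} = 0
g(1) = mex{0} = 1
g(2) = mex{1} = 0
g(3) = mex{0} = 1
g(4) = mex{1} = 0
g(5) = mex{0} = 1
So g(5) = 1.
Row B is a plain Nim row of size 4, so its Grundy value is 4.
The value of a disjunctive sum is the nim-sum of the parts.
Combined value = 1 XOR 4 = 5.

5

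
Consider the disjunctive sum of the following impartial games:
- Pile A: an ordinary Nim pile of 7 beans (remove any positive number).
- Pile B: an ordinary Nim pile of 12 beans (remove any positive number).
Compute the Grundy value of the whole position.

11

Pile A is a plain Nim pile of size 7, so its Grundy value is 7.
Pile B is a plain Nim pile of size 12, so its Grundy value is 12.
The value of a disjunctive sum is the nim-sum of the parts.
Combined value = 7 XOR 12 = 11.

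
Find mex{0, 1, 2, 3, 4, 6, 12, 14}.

5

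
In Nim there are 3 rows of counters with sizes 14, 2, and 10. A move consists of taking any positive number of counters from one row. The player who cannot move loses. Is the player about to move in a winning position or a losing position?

Nim-sum: 14 XOR 2 XOR 10 = 6.
The nim-sum is 6 ≠ 0, so this is an N-position: the player to move can win.

Winning position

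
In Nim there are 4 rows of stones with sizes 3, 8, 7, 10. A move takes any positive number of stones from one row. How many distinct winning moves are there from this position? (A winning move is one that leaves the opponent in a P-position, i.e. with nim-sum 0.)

1

Nim-sum: 3 ^ 8 ^ 7 ^ 10 = 6.
The overall nim-sum is X = 6. A row of size p has a winning move iff p XOR X < p (reduce it to p XOR X).
  3: 3 XOR 6 = 5 ≥ 3 — no move.
  8: 8 XOR 6 = 14 ≥ 8 — no move.
  7: 7 XOR 6 = 1 < 7 — winning move (to 1).
  10: 10 XOR 6 = 12 ≥ 10 — no move.
That gives 1 winning move.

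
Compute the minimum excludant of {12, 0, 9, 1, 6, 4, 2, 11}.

The values 0, 1, 2 are all present; 3 is the first non-negative integer missing from the set.

3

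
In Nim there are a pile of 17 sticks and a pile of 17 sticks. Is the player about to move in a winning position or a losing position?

Losing position

Nim-sum: 17 ⊕ 17 = 0.
The nim-sum is 0, so this is a P-position: the player to move is in a losing position under optimal play.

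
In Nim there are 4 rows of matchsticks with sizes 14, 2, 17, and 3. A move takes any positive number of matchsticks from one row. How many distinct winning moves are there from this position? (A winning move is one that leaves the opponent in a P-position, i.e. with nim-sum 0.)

1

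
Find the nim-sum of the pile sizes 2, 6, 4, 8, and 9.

Nim-sum: 2 ⊕ 6 ⊕ 4 ⊕ 8 ⊕ 9 = 1.

1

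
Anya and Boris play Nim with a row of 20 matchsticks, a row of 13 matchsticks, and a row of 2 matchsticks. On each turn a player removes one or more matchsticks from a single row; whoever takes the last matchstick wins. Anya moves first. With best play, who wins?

Nim-sum: 20 ⊕ 13 ⊕ 2 = 27.
The nim-sum is 27 ≠ 0, so this is an N-position: the player to move can win; Anya has a winning move.

Anya wins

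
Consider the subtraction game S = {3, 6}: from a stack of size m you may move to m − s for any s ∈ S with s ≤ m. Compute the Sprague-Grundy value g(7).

2

Compute g(0), g(1), … for moves {3, 6}:
k:     0  1  2  3  4  5  6  7
g(k):  0  0  0  1  1  1  2  2
So g(7) = 2.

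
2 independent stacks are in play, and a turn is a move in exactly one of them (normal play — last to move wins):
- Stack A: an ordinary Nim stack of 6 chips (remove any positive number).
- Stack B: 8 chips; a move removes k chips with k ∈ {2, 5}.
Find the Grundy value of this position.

6

Stack A is a plain Nim stack of size 6, so its Grundy value is 6.
For stack B, compute g(0), g(1), … with moves {2, 5}:
g(0) = mex{} = 0
g(1) = mex{} = 0
g(2) = mex{0} = 1
g(3) = mex{0} = 1
g(4) = mex{1} = 0
g(5) = mex{0,1} = 2
g(6) = mex{0} = 1
g(7) = mex{1,2} = 0
g(8) = mex{1} = 0
So g(8) = 0.
The value of a disjunctive sum is the nim-sum of the parts.
Combined value = 6 ⊕ 0 = 6.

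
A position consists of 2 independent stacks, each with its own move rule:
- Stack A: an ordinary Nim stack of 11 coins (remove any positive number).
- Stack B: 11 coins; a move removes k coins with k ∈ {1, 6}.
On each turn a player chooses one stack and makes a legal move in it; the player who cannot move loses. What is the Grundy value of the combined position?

11

Stack A is a plain Nim stack of size 11, so its Grundy value is 11.
Build the Grundy sequence for stack B with g(k) = mex{g(k−s) : s ∈ {1, 6}, s ≤ k}:
k:     0  1  2  3  4  5  6  7  8  9 10 11
g(k):  0  1  0  1  0  1  2  0  1  0  1  0
So g(11) = 0.
The value of a disjunctive sum is the nim-sum of the parts.
Combined value = 11 XOR 0 = 11.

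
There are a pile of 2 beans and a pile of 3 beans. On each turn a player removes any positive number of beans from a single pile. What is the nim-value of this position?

Nim-sum: 2 XOR 3 = 1.

1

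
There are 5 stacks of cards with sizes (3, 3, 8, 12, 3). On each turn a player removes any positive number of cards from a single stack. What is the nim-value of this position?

7

Compute the nim-sum pairwise:
3 ⊕ 3 = 0
0 ⊕ 8 = 8
8 ⊕ 12 = 4
4 ⊕ 3 = 7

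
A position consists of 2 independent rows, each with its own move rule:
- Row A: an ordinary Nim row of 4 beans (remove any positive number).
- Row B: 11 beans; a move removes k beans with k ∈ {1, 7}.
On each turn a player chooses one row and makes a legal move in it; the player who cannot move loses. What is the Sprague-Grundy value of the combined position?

Row A is a plain Nim row of size 4, so its Grundy value is 4.
For row B, compute g(0), g(1), … with moves {1, 7}:
k:     0  1  2  3  4  5  6  7  8  9 10 11
g(k):  0  1  0  1  0  1  0  1  0  1  0  1
So g(11) = 1.
The value of a disjunctive sum is the nim-sum of the parts.
Combined value = 4 XOR 1 = 5.

5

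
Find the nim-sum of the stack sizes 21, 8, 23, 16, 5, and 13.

18

Compute the nim-sum pairwise:
21 ⊕ 8 = 29
29 ⊕ 23 = 10
10 ⊕ 16 = 26
26 ⊕ 5 = 31
31 ⊕ 13 = 18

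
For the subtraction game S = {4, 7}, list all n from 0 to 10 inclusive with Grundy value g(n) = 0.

0, 1, 2, 3

Grundy values for subtraction set {4, 7}:
k:     0  1  2  3  4  5  6  7  8  9 10
g(k):  0  0  0  0  1  1  1  1  2  2  2
The P-positions (g = 0) in 0..10 are 0, 1, 2, 3.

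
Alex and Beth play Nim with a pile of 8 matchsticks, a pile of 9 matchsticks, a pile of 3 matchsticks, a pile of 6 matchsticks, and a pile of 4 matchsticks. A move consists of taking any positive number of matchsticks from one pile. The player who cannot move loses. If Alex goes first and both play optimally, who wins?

Beth wins

Nim-sum: 8 XOR 9 XOR 3 XOR 6 XOR 4 = 0.
The nim-sum is 0, so this is a P-position: the player to move is in a losing position under optimal play; Alex is about to move from it and so loses — Beth wins.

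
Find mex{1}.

0

0 is not in the set, so the mex is 0.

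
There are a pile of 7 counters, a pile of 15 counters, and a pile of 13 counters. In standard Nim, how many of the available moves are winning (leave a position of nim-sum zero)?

3

Write each in binary and XOR column by column:
  0111  (7)
  1111  (15)
  1101  (13)
  ----
  0101  (5)
The overall nim-sum is X = 5. A pile of size p has a winning move iff p XOR X < p (reduce it to p XOR X).
  7: 7 XOR 5 = 2 < 7 — winning move (to 2).
  15: 15 XOR 5 = 10 < 15 — winning move (to 10).
  13: 13 XOR 5 = 8 < 13 — winning move (to 8).
That gives 3 winning moves.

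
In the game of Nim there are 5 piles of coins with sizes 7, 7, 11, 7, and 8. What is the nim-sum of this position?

Nim-sum: 7 ^ 7 ^ 11 ^ 7 ^ 8 = 4.

4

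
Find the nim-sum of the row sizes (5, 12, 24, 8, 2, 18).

In binary:
  00101  (5)
  01100  (12)
  11000  (24)
  01000  (8)
  00010  (2)
  10010  (18)
  -----
  01001  (9)

9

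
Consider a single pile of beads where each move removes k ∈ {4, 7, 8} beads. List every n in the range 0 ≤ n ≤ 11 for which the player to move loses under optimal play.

0, 1, 2, 3

Compute g(0), g(1), … for moves {4, 7, 8}:
k:     0  1  2  3  4  5  6  7  8  9 10 11
g(k):  0  0  0  0  1  1  1  1  2  2  2  2
The P-positions (g = 0) in 0..11 are 0, 1, 2, 3.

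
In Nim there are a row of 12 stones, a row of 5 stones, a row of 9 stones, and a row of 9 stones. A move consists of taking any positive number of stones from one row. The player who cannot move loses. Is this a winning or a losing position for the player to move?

In binary:
  1100  (12)
  0101  (5)
  1001  (9)
  1001  (9)
  ----
  1001  (9)
The nim-sum is 9 ≠ 0, so this is an N-position: the player to move can win.

Winning position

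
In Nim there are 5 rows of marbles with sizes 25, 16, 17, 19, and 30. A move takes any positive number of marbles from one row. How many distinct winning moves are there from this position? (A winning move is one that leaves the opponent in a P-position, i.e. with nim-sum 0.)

Compute the nim-sum pairwise:
25 ⊕ 16 = 9
9 ⊕ 17 = 24
24 ⊕ 19 = 11
11 ⊕ 30 = 21
The overall nim-sum is X = 21. A row of size p has a winning move iff p XOR X < p (reduce it to p XOR X).
  25: 25 XOR 21 = 12 < 25 — winning move (to 12).
  16: 16 XOR 21 = 5 < 16 — winning move (to 5).
  17: 17 XOR 21 = 4 < 17 — winning move (to 4).
  19: 19 XOR 21 = 6 < 19 — winning move (to 6).
  30: 30 XOR 21 = 11 < 30 — winning move (to 11).
That gives 5 winning moves.

5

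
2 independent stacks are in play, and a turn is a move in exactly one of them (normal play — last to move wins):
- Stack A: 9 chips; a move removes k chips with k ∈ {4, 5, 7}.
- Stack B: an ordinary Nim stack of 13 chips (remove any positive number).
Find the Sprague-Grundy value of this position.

15

Build the Grundy sequence for stack A with g(k) = mex{g(k−s) : s ∈ {4, 5, 7}, s ≤ k}:
g(0) = mex{} = 0
g(1) = mex{} = 0
g(2) = mex{} = 0
g(3) = mex{} = 0
g(4) = mex{0} = 1
g(5) = mex{0} = 1
g(6) = mex{0} = 1
g(7) = mex{0} = 1
g(8) = mex{0,1} = 2
g(9) = mex{0,1} = 2
So g(9) = 2.
Stack B is a plain Nim stack of size 13, so its Grundy value is 13.
The value of a disjunctive sum is the nim-sum of the parts.
Combined value = 2 XOR 13 = 15.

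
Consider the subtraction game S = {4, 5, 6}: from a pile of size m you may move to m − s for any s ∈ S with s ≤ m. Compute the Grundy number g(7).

1

Grundy values for subtraction set {4, 5, 6}:
k:     0  1  2  3  4  5  6  7
g(k):  0  0  0  0  1  1  1  1
So g(7) = 1.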